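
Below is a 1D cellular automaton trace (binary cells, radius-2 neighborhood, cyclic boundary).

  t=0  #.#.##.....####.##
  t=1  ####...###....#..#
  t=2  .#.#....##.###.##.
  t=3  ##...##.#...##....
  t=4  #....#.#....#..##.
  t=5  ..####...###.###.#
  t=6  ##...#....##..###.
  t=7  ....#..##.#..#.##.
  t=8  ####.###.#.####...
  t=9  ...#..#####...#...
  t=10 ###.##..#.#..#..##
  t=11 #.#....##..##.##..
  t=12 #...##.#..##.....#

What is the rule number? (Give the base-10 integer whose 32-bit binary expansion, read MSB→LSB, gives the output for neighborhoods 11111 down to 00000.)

3022867047

  nb #####: next=#  (t=1,i=1, bit31=1)
  nb ####.: next=.  (t=0,i=13, bit30=0)
  nb ###.#: next=#  (t=0,i=0, bit29=1)
  nb ###..: next=#  (t=1,i=3, bit28=1)
  nb ##.##: next=.  (t=0,i=15, bit27=0)
  nb ##.#.: next=#  (t=0,i=1, bit26=1)
  nb ##..#: next=.  (t=2,i=17, bit25=0)
  nb ##...: next=.  (t=0,i=6, bit24=0)
  nb #.###: next=.  (t=0,i=16, bit23=0)
  nb #.##.: next=.  (t=0,i=4, bit22=0)
  nb #.#.#: next=#  (t=0,i=2, bit21=1)
  nb #.#..: next=.  (t=2,i=3, bit20=0)
  nb #..##: next=#  (t=1,i=16, bit19=1)
  nb #..#.: next=#  (t=2,i=0, bit18=1)
  nb #...#: next=.  (t=1,i=5, bit17=0)
  nb #....: next=#  (t=0,i=7, bit16=1)
  nb .####: next=.  (t=0,i=12, bit15=0)
  nb .###.: next=#  (t=0,i=17, bit14=1)
  nb .##.#: next=.  (t=2,i=9, bit13=0)
  nb .##..: next=.  (t=0,i=5, bit12=0)
  nb .#.##: next=#  (t=0,i=3, bit11=1)
  nb .#.#.: next=.  (t=2,i=2, bit10=0)
  nb .#..#: next=#  (t=1,i=15, bit9=1)
  nb .#...: next=.  (t=2,i=4, bit8=0)
  nb ..###: next=.  (t=0,i=11, bit7=0)
  nb ..##.: next=#  (t=2,i=8, bit6=1)
  nb ..#.#: next=#  (t=2,i=1, bit5=1)
  nb ..#..: next=.  (t=1,i=14, bit4=0)
  nb ...##: next=.  (t=0,i=10, bit3=0)
  nb ...#.: next=#  (t=1,i=13, bit2=1)
  nb ....#: next=#  (t=0,i=9, bit1=1)
  nb .....: next=#  (t=0,i=8, bit0=1)
  bits 10110100001011010100101001100111 = 3022867047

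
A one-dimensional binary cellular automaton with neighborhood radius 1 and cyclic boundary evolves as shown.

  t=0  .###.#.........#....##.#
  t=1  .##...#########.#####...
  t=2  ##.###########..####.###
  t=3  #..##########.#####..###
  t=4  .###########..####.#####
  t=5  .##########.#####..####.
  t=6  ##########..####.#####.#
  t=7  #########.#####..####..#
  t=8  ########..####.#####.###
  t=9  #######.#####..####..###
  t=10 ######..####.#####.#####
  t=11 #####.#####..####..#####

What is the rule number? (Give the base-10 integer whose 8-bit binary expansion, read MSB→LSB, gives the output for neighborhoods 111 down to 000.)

155

  ###|#  b7=1 t=0,i=2
  ##.|.  b6=0 t=0,i=3
  #.#|.  b5=0 t=0,i=0
  #..|#  b4=1 t=0,i=6
  .##|#  b3=1 t=0,i=1
  .#.|.  b2=0 t=0,i=5
  ..#|#  b1=1 t=0,i=14
  ...|#  b0=1 t=0,i=7
  bits 10011011 = 155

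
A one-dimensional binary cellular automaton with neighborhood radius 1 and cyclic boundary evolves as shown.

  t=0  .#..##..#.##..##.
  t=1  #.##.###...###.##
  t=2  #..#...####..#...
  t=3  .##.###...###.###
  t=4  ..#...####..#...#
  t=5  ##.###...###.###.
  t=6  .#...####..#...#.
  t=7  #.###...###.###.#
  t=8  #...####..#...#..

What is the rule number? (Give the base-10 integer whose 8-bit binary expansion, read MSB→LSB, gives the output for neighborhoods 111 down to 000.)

83

  nb ###: next=.  (t=1,i=6, bit7=0)
  nb ##.: next=#  (t=0,i=5, bit6=1)
  nb #.#: next=.  (t=0,i=9, bit5=0)
  nb #..: next=#  (t=0,i=2, bit4=1)
  nb .##: next=.  (t=0,i=4, bit3=0)
  nb .#.: next=.  (t=0,i=1, bit2=0)
  nb ..#: next=#  (t=0,i=0, bit1=1)
  nb ...: next=#  (t=1,i=9, bit0=1)
  bits 01010011 = 83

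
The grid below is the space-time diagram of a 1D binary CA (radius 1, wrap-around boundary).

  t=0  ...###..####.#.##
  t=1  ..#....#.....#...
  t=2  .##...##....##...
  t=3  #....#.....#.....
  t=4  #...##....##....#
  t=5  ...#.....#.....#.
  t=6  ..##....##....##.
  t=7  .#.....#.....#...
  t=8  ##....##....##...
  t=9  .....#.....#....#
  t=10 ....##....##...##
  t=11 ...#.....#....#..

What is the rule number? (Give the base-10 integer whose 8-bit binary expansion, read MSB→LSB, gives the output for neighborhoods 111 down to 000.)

  nb ###: next=.  (t=0,i=4, bit7=0)
  nb ##.: next=.  (t=0,i=5, bit6=0)
  nb #.#: next=.  (t=0,i=12, bit5=0)
  nb #..: next=.  (t=0,i=0, bit4=0)
  nb .##: next=.  (t=0,i=3, bit3=0)
  nb .#.: next=#  (t=0,i=13, bit2=1)
  nb ..#: next=#  (t=0,i=2, bit1=1)
  nb ...: next=.  (t=0,i=1, bit0=0)
  bits 00000110 = 6

6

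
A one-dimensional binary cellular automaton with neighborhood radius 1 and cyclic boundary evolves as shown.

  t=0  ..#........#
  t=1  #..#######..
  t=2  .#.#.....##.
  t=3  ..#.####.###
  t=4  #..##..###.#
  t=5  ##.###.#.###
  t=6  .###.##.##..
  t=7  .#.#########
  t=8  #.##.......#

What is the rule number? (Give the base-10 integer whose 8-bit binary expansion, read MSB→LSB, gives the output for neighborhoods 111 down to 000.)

  ###|.  b7=0 t=1,i=4
  ##.|#  b6=1 t=1,i=9
  #.#|#  b5=1 t=2,i=2
  #..|#  b4=1 t=0,i=0
  .##|#  b3=1 t=1,i=3
  .#.|.  b2=0 t=0,i=2
  ..#|.  b1=0 t=0,i=1
  ...|#  b0=1 t=0,i=4
  bits 01111001 = 121

121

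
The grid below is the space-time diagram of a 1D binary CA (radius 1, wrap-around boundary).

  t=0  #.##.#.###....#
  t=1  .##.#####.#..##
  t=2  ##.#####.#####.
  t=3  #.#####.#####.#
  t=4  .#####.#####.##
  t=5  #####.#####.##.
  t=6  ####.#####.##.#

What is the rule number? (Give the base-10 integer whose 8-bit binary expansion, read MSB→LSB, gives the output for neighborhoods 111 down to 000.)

  ### -> #   bit 7 = 1  t=0,i=8
  ##. -> .   bit 6 = 0  t=0,i=0
  #.# -> #   bit 5 = 1  t=0,i=1
  #.. -> #   bit 4 = 1  t=0,i=10
  .## -> #   bit 3 = 1  t=0,i=2
  .#. -> #   bit 2 = 1  t=0,i=5
  ..# -> #   bit 1 = 1  t=0,i=13
  ... -> .   bit 0 = 0  t=0,i=11
  bits 10111110 = 190

190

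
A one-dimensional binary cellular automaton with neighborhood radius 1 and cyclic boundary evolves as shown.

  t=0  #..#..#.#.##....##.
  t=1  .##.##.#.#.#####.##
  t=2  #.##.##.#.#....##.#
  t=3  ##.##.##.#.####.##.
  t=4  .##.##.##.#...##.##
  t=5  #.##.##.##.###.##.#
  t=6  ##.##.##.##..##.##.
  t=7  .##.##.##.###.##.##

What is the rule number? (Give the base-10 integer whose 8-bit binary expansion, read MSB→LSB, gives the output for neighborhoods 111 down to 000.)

115

  ###|.  b7=0 t=1,i=12
  ##.|#  b6=1 t=0,i=11
  #.#|#  b5=1 t=0,i=7
  #..|#  b4=1 t=0,i=1
  .##|.  b3=0 t=0,i=10
  .#.|.  b2=0 t=0,i=0
  ..#|#  b1=1 t=0,i=2
  ...|#  b0=1 t=0,i=13
  bits 01110011 = 115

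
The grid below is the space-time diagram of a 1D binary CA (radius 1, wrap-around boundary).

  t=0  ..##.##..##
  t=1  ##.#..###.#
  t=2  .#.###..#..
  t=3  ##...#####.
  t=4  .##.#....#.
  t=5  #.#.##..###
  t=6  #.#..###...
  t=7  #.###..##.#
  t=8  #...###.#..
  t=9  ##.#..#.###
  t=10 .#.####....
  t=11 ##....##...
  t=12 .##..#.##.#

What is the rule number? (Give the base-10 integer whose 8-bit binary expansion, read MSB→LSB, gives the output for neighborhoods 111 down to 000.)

  ###|.  b7=0 t=1,i=0
  ##.|#  b6=1 t=0,i=3
  #.#|.  b5=0 t=0,i=4
  #..|#  b4=1 t=0,i=0
  .##|.  b3=0 t=0,i=2
  .#.|#  b2=1 t=1,i=3
  ..#|#  b1=1 t=0,i=1
  ...|.  b0=0 t=2,i=10
  bits 01010110 = 86

86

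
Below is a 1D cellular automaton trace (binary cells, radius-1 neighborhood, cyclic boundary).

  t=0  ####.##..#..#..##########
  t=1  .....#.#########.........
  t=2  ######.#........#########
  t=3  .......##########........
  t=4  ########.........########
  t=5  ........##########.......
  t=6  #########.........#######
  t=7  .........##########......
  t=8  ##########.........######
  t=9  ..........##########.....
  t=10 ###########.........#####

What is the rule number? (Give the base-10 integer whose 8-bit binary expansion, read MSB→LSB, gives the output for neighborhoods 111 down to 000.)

  [7] ### => .  t=0,i=0
  [6] ##. => .  t=0,i=3
  [5] #.# => .  t=0,i=4
  [4] #.. => #  t=0,i=7
  [3] .## => #  t=0,i=5
  [2] .#. => #  t=0,i=9
  [1] ..# => #  t=0,i=8
  [0] ... => #  t=1,i=0
  bits 00011111 = 31

31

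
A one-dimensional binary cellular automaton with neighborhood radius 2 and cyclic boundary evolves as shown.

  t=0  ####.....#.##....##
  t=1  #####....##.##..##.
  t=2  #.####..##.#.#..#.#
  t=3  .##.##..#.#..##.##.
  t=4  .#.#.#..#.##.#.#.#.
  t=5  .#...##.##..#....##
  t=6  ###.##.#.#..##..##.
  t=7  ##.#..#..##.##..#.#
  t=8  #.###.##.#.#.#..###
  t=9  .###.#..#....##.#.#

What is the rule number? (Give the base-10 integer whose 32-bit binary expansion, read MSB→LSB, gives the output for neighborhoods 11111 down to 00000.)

  [31] ##### => #  t=0,i=0
  [30] ####. => #  t=0,i=2
  [29] ###.# => .  t=6,i=2
  [28] ###.. => #  t=0,i=3
  [27] ##.## => #  t=1,i=11
  [26] ##.#. => #  t=2,i=10
  [25] ##..# => .  t=1,i=14
  [24] ##... => #  t=0,i=4
  [23] #.### => #  t=1,i=0
  [22] #.##. => .  t=0,i=11
  [21] #.#.# => .  t=2,i=11
  [20] #.#.. => #  t=2,i=13
  [19] #..## => .  t=1,i=15
  [18] #..#. => .  t=2,i=15
  [17] #...# => .  t=5,i=3
  [16] #.... => .  t=0,i=5
  [15] .#### => .  t=0,i=18
  [14] .###. => #  t=6,i=1
  [13] .##.# => .  t=1,i=10
  [12] .##.. => #  t=0,i=12
  [11] .#.## => #  t=0,i=10
  [10] .#.#. => .  t=2,i=12
  [9] .#..# => #  t=2,i=14
  [8] .#... => #  t=5,i=2
  [7] ..### => #  t=0,i=17
  [6] ..##. => #  t=1,i=9
  [5] ..#.# => #  t=0,i=9
  [4] ..#.. => #  t=5,i=12
  [3] ...## => #  t=0,i=16
  [2] ...#. => .  t=0,i=8
  [1] ....# => .  t=0,i=7
  [0] ..... => .  t=0,i=6
  bits 11011101100100000101101111111000 = 3717225464

3717225464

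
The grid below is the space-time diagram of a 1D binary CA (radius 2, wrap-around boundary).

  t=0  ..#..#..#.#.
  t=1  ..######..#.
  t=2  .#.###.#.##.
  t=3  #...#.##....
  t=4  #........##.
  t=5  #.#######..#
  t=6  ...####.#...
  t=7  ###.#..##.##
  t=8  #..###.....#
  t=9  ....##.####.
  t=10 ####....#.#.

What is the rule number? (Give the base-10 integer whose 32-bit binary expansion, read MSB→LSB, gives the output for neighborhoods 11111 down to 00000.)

  #####|#  b31=1 t=1,i=4
  ####.|.  b30=0 t=1,i=6
  ###.#|.  b29=0 t=2,i=5
  ###..|#  b28=1 t=1,i=7
  ##.##|.  b27=0 t=5,i=1
  ##.#.|#  b26=1 t=2,i=6
  ##..#|.  b25=0 t=1,i=8
  ##...|.  b24=0 t=3,i=8
  #.###|.  b23=0 t=2,i=3
  #.##.|.  b22=0 t=2,i=9
  #.#.#|#  b21=1 t=2,i=7
  #.#..|#  b20=1 t=0,i=10
  #..##|.  b19=0 t=5,i=10
  #..#.|#  b18=1 t=0,i=4
  #...#|.  b17=0 t=0,i=0
  #....|#  b16=1 t=3,i=9
  .####|#  b15=1 t=1,i=3
  .###.|#  b14=1 t=2,i=4
  .##.#|.  b13=0 t=4,i=10
  .##..|.  b12=0 t=2,i=10
  .#.##|.  b11=0 t=2,i=2
  .#.#.|.  b10=0 t=0,i=9
  .#..#|#  b9=1 t=0,i=3
  .#...|.  b8=0 t=0,i=11
  ..###|.  b7=0 t=1,i=2
  ..##.|.  b6=0 t=4,i=9
  ..#.#|.  b5=0 t=0,i=8
  ..#..|#  b4=1 t=0,i=2
  ...##|#  b3=1 t=1,i=1
  ...#.|.  b2=0 t=0,i=1
  ....#|#  b1=1 t=3,i=10
  .....|#  b0=1 t=4,i=3
  bits 10010100001101011100001000011011 = 2486551067

2486551067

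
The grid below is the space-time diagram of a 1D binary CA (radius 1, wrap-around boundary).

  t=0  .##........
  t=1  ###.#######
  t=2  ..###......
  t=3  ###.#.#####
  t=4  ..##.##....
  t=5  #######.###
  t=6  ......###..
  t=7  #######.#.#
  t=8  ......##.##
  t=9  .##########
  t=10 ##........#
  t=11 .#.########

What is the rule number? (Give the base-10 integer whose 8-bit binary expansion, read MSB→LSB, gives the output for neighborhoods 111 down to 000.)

107

  ###|.  b7=0 t=1,i=0
  ##.|#  b6=1 t=0,i=2
  #.#|#  b5=1 t=1,i=3
  #..|.  b4=0 t=0,i=3
  .##|#  b3=1 t=0,i=1
  .#.|.  b2=0 t=3,i=4
  ..#|#  b1=1 t=0,i=0
  ...|#  b0=1 t=0,i=4
  bits 01101011 = 107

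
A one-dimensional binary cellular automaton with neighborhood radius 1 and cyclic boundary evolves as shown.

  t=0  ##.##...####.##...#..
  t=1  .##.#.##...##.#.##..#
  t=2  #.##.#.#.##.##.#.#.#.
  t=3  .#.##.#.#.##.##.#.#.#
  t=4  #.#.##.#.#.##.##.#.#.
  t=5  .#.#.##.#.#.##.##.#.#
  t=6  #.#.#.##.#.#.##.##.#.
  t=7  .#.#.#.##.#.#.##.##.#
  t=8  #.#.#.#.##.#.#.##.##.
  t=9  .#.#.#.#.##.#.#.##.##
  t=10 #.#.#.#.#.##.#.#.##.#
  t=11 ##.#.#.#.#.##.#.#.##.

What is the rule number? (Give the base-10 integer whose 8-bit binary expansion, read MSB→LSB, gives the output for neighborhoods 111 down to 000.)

99

  [7] ### => .  t=0,i=9
  [6] ##. => #  t=0,i=1
  [5] #.# => #  t=0,i=2
  [4] #.. => .  t=0,i=5
  [3] .## => .  t=0,i=0
  [2] .#. => .  t=0,i=18
  [1] ..# => #  t=0,i=7
  [0] ... => #  t=0,i=6
  bits 01100011 = 99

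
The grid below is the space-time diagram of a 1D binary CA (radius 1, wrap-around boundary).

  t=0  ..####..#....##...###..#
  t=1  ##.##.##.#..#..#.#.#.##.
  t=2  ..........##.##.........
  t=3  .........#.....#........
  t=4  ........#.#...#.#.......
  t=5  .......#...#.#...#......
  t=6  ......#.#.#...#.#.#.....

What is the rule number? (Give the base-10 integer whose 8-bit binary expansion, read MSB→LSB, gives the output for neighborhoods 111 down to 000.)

146

  ###|#  b7=1 t=0,i=3
  ##.|.  b6=0 t=0,i=5
  #.#|.  b5=0 t=1,i=2
  #..|#  b4=1 t=0,i=0
  .##|.  b3=0 t=0,i=2
  .#.|.  b2=0 t=0,i=8
  ..#|#  b1=1 t=0,i=1
  ...|.  b0=0 t=0,i=10
  bits 10010010 = 146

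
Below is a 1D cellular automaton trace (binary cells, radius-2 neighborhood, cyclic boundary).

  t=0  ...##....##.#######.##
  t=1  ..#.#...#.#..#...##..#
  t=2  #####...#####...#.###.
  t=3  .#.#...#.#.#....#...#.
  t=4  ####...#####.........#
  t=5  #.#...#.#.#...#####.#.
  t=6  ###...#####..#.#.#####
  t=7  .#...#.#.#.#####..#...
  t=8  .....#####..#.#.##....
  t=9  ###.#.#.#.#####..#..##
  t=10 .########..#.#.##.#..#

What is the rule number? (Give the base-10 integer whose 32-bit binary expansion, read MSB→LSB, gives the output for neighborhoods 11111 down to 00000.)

1714730537

  [31] ##### => .  t=0,i=14
  [30] ####. => #  t=0,i=17
  [29] ###.# => #  t=0,i=18
  [28] ###.. => .  t=2,i=4
  [27] ##.## => .  t=0,i=11
  [26] ##.#. => #  t=5,i=19
  [25] ##..# => #  t=1,i=19
  [24] ##... => .  t=0,i=0
  [23] #.### => .  t=0,i=12
  [22] #.##. => .  t=0,i=20
  [21] #.#.# => #  t=3,i=9
  [20] #.#.. => #  t=1,i=4
  [19] #..## => .  t=9,i=19
  [18] #..#. => #  t=1,i=1
  [17] #...# => .  t=0,i=1
  [16] #.... => .  t=0,i=6
  [15] .#### => #  t=0,i=13
  [14] .###. => .  t=2,i=19
  [13] .##.# => #  t=0,i=10
  [12] .##.. => #  t=0,i=4
  [11] .#.## => .  t=2,i=17
  [10] .#.#. => #  t=1,i=3
  [9] .#..# => #  t=1,i=0
  [8] .#... => .  t=1,i=5
  [7] ..### => .  t=2,i=8
  [6] ..##. => .  t=0,i=3
  [5] ..#.# => #  t=1,i=2
  [4] ..#.. => .  t=1,i=13
  [3] ...## => #  t=0,i=2
  [2] ...#. => .  t=1,i=7
  [1] ....# => .  t=0,i=7
  [0] ..... => #  t=4,i=14
  bits 01100110001101001011011000101001 = 1714730537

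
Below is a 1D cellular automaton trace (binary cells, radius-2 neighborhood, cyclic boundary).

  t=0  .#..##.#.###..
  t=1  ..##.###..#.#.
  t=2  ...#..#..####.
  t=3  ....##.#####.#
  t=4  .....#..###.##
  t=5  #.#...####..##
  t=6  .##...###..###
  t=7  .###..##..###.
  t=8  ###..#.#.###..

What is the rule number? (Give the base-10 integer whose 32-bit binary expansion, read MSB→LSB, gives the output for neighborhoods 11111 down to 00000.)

  [31] ##### => #  t=3,i=9
  [30] ####. => #  t=2,i=11
  [29] ###.# => .  t=3,i=11
  [28] ###.. => .  t=0,i=11
  [27] ##.## => .  t=1,i=4
  [26] ##.#. => #  t=0,i=6
  [25] ##..# => .  t=1,i=8
  [24] ##... => #  t=0,i=12
  [23] #.### => .  t=0,i=9
  [22] #.##. => #  t=4,i=12
  [21] #.#.# => #  t=0,i=7
  [20] #.#.. => #  t=1,i=12
  [19] #..## => #  t=0,i=3
  [18] #..#. => #  t=1,i=9
  [17] #...# => .  t=0,i=13
  [16] #.... => .  t=2,i=0
  [15] .#### => #  t=2,i=10
  [14] .###. => #  t=0,i=10
  [13] .##.# => #  t=0,i=5
  [12] .##.. => #  t=4,i=13
  [11] .#.## => .  t=0,i=8
  [10] .#.#. => #  t=1,i=11
  [9] .#..# => #  t=0,i=2
  [8] .#... => .  t=1,i=13
  [7] ..### => #  t=2,i=9
  [6] ..##. => .  t=0,i=4
  [5] ..#.# => #  t=1,i=10
  [4] ..#.. => .  t=0,i=1
  [3] ...## => .  t=1,i=1
  [2] ...#. => .  t=0,i=0
  [1] ....# => .  t=2,i=1
  [0] ..... => #  t=4,i=2
  bits 11000101011111001111011010100001 = 3313301153

3313301153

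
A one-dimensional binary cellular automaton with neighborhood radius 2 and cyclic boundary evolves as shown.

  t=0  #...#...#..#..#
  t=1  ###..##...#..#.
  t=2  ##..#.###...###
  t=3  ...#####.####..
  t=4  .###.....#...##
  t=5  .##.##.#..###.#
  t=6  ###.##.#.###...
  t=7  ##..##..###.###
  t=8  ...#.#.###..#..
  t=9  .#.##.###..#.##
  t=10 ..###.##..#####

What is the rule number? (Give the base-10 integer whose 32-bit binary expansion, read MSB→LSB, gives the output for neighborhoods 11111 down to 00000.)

  #####|.  b31=0 t=2,i=14
  ####.|.  b30=0 t=2,i=0
  ###.#|.  b29=0 t=3,i=7
  ###..|.  b28=0 t=1,i=2
  ##.##|.  b27=0 t=3,i=8
  ##.#.|.  b26=0 t=5,i=6
  ##..#|.  b25=0 t=1,i=3
  ##...|#  b24=1 t=0,i=1
  #.###|#  b23=1 t=1,i=0
  #.##.|#  b22=1 t=5,i=1
  #.#.#|.  b21=0 t=5,i=14
  #.#..|#  b20=1 t=5,i=7
  #..##|#  b19=1 t=0,i=13
  #..#.|#  b18=1 t=0,i=10
  #...#|#  b17=1 t=0,i=2
  #....|#  b16=1 t=3,i=14
  .####|.  b15=0 t=2,i=13
  .###.|#  b14=1 t=1,i=1
  .##.#|#  b13=1 t=4,i=14
  .##..|#  b12=1 t=0,i=0
  .#.##|#  b11=1 t=1,i=14
  .#.#.|#  b10=1 t=8,i=4
  .#..#|.  b9=0 t=0,i=9
  .#...|#  b8=1 t=0,i=5
  ..###|#  b7=1 t=2,i=12
  ..##.|.  b6=0 t=0,i=14
  ..#.#|#  b5=1 t=1,i=13
  ..#..|.  b4=0 t=0,i=4
  ...##|#  b3=1 t=2,i=11
  ...#.|.  b2=0 t=0,i=3
  ....#|#  b1=1 t=3,i=1
  .....|.  b0=0 t=3,i=0
  bits 00000001110111110111110110101010 = 31423914

31423914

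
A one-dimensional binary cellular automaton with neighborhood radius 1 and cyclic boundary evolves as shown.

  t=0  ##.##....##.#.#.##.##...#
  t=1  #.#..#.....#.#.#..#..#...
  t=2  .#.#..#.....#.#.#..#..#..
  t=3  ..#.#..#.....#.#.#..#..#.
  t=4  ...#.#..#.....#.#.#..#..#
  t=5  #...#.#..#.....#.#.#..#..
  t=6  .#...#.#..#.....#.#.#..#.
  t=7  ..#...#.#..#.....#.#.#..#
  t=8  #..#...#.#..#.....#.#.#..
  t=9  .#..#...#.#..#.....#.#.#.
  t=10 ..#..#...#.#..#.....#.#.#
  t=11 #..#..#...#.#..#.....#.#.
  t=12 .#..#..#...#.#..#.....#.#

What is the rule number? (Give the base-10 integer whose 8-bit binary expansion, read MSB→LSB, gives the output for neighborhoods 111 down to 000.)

176

  ###|#  b7=1 t=0,i=0
  ##.|.  b6=0 t=0,i=1
  #.#|#  b5=1 t=0,i=2
  #..|#  b4=1 t=0,i=5
  .##|.  b3=0 t=0,i=3
  .#.|.  b2=0 t=0,i=12
  ..#|.  b1=0 t=0,i=8
  ...|.  b0=0 t=0,i=6
  bits 10110000 = 176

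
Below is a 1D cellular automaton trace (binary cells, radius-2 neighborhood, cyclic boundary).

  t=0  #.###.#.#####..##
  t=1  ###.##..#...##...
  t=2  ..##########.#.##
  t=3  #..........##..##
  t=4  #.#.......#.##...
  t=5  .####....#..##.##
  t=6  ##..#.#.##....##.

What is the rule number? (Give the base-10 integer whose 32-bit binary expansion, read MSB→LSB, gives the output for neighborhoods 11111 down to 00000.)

  nb #####: next=.  (t=0,i=10, bit31=0)
  nb ####.: next=.  (t=0,i=11, bit30=0)
  nb ###.#: next=#  (t=0,i=0, bit29=1)
  nb ###..: next=#  (t=0,i=12, bit28=1)
  nb ##.##: next=#  (t=0,i=1, bit27=1)
  nb ##.#.: next=#  (t=0,i=5, bit26=1)
  nb ##..#: next=#  (t=0,i=13, bit25=1)
  nb ##...: next=.  (t=1,i=14, bit24=0)
  nb #.###: next=#  (t=0,i=2, bit23=1)
  nb #.##.: next=#  (t=1,i=4, bit22=1)
  nb #.#.#: next=.  (t=0,i=6, bit21=0)
  nb #.#..: next=#  (t=4,i=2, bit20=1)
  nb #..##: next=.  (t=0,i=14, bit19=0)
  nb #..#.: next=#  (t=1,i=7, bit18=1)
  nb #...#: next=#  (t=1,i=10, bit17=1)
  nb #....: next=#  (t=3,i=2, bit16=1)
  nb .####: next=.  (t=0,i=9, bit15=0)
  nb .###.: next=.  (t=0,i=3, bit14=0)
  nb .##.#: next=.  (t=5,i=13, bit13=0)
  nb .##..: next=#  (t=1,i=5, bit12=1)
  nb .#.##: next=.  (t=0,i=7, bit11=0)
  nb .#.#.: next=#  (t=4,i=1, bit10=1)
  nb .#..#: next=.  (t=5,i=10, bit9=0)
  nb .#...: next=#  (t=1,i=9, bit8=1)
  nb ..###: next=.  (t=0,i=15, bit7=0)
  nb ..##.: next=.  (t=1,i=12, bit6=0)
  nb ..#.#: next=.  (t=4,i=0, bit5=0)
  nb ..#..: next=#  (t=1,i=8, bit4=1)
  nb ...##: next=#  (t=1,i=11, bit3=1)
  nb ...#.: next=#  (t=4,i=9, bit2=1)
  nb ....#: next=.  (t=3,i=9, bit1=0)
  nb .....: next=.  (t=3,i=3, bit0=0)
  bits 00111110110101110001010100011100 = 1054283036

1054283036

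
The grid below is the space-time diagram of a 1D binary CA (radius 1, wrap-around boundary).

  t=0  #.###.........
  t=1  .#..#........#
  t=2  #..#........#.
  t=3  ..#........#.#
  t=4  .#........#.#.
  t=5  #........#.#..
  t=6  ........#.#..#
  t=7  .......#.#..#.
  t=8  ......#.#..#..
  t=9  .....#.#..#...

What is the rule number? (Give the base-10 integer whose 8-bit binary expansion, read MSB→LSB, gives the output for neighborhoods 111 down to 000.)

98

  nb ###: next=.  (t=0,i=3, bit7=0)
  nb ##.: next=#  (t=0,i=4, bit6=1)
  nb #.#: next=#  (t=0,i=1, bit5=1)
  nb #..: next=.  (t=0,i=5, bit4=0)
  nb .##: next=.  (t=0,i=2, bit3=0)
  nb .#.: next=.  (t=0,i=0, bit2=0)
  nb ..#: next=#  (t=0,i=13, bit1=1)
  nb ...: next=.  (t=0,i=6, bit0=0)
  bits 01100010 = 98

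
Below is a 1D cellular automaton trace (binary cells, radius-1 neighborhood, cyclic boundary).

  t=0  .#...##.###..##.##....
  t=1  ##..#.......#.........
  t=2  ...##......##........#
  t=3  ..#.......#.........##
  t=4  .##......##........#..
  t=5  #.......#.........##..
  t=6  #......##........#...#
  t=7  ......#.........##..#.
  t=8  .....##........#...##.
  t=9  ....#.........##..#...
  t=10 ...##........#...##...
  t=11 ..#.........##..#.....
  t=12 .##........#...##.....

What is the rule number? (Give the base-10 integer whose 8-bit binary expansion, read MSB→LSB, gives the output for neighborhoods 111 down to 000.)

  nb ###: next=.  (t=0,i=9, bit7=0)
  nb ##.: next=.  (t=0,i=6, bit6=0)
  nb #.#: next=.  (t=0,i=7, bit5=0)
  nb #..: next=.  (t=0,i=2, bit4=0)
  nb .##: next=.  (t=0,i=5, bit3=0)
  nb .#.: next=#  (t=0,i=1, bit2=1)
  nb ..#: next=#  (t=0,i=0, bit1=1)
  nb ...: next=.  (t=0,i=3, bit0=0)
  bits 00000110 = 6

6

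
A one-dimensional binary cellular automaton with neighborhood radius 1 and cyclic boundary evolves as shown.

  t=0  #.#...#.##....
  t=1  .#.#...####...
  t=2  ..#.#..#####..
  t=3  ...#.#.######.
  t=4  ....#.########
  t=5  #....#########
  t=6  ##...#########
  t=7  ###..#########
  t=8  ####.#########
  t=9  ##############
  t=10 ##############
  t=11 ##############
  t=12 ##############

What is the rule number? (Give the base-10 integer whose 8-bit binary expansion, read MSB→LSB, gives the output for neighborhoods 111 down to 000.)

248

  nb ###: next=#  (t=1,i=8, bit7=1)
  nb ##.: next=#  (t=0,i=9, bit6=1)
  nb #.#: next=#  (t=0,i=1, bit5=1)
  nb #..: next=#  (t=0,i=3, bit4=1)
  nb .##: next=#  (t=0,i=8, bit3=1)
  nb .#.: next=.  (t=0,i=0, bit2=0)
  nb ..#: next=.  (t=0,i=5, bit1=0)
  nb ...: next=.  (t=0,i=4, bit0=0)
  bits 11111000 = 248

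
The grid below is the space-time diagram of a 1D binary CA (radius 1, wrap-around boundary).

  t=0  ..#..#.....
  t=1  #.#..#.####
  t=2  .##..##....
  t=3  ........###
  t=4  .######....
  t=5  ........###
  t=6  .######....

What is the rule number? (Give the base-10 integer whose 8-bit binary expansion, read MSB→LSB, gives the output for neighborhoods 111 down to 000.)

  [7] ### => .  t=1,i=8
  [6] ##. => .  t=1,i=0
  [5] #.# => #  t=1,i=1
  [4] #.. => .  t=0,i=3
  [3] .## => .  t=1,i=7
  [2] .#. => #  t=0,i=2
  [1] ..# => .  t=0,i=1
  [0] ... => #  t=0,i=0
  bits 00100101 = 37

37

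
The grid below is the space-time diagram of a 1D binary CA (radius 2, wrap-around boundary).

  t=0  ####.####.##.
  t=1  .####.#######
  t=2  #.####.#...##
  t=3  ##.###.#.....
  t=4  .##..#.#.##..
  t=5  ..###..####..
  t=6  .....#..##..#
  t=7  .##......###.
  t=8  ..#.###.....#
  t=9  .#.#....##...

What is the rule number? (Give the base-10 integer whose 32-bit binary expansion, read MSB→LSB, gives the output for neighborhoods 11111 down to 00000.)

  ##### -> .   bit 31 = 0  t=1,i=8
  ####. -> #   bit 30 = 1  t=0,i=2
  ###.# -> #   bit 29 = 1  t=0,i=3
  ###.. -> .   bit 28 = 0  t=5,i=4
  ##.## -> #   bit 27 = 1  t=0,i=4
  ##.#. -> .   bit 26 = 0  t=2,i=6
  ##..# -> #   bit 25 = 1  t=4,i=3
  ##... -> .   bit 24 = 0  t=4,i=11
  #.### -> .   bit 23 = 0  t=0,i=0
  #.##. -> #   bit 22 = 1  t=0,i=10
  #.#.# -> #   bit 21 = 1  t=4,i=7
  #.#.. -> #   bit 20 = 1  t=2,i=7
  #..## -> .   bit 19 = 0  t=5,i=6
  #..#. -> #   bit 18 = 1  t=4,i=4
  #...# -> .   bit 17 = 0  t=2,i=9
  #.... -> #   bit 16 = 1  t=3,i=9
  .#### -> #   bit 15 = 1  t=0,i=1
  .###. -> .   bit 14 = 0  t=2,i=12
  .##.# -> #   bit 13 = 1  t=0,i=11
  .##.. -> #   bit 12 = 1  t=4,i=2
  .#.## -> #   bit 11 = 1  t=4,i=8
  .#.#. -> .   bit 10 = 0  t=4,i=6
  .#..# -> .   bit 9 = 0  t=6,i=6
  .#... -> .   bit 8 = 0  t=2,i=8
  ..### -> .   bit 7 = 0  t=2,i=11
  ..##. -> .   bit 6 = 0  t=3,i=0
  ..#.# -> .   bit 5 = 0  t=4,i=5
  ..#.. -> .   bit 4 = 0  t=6,i=5
  ...## -> .   bit 3 = 0  t=2,i=10
  ...#. -> .   bit 2 = 0  t=6,i=4
  ....# -> .   bit 1 = 0  t=3,i=11
  ..... -> #   bit 0 = 1  t=3,i=10
  bits 01101010011101011011100000000001 = 1786099713

1786099713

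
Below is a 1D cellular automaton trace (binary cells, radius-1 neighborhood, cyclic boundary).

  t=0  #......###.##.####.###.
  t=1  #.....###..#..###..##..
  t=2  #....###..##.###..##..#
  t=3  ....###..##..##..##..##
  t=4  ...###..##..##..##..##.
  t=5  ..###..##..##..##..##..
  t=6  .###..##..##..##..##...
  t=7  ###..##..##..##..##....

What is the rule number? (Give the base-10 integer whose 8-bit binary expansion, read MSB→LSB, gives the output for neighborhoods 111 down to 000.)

142

  nb ###: next=#  (t=0,i=8, bit7=1)
  nb ##.: next=.  (t=0,i=9, bit6=0)
  nb #.#: next=.  (t=0,i=10, bit5=0)
  nb #..: next=.  (t=0,i=1, bit4=0)
  nb .##: next=#  (t=0,i=7, bit3=1)
  nb .#.: next=#  (t=0,i=0, bit2=1)
  nb ..#: next=#  (t=0,i=6, bit1=1)
  nb ...: next=.  (t=0,i=2, bit0=0)
  bits 10001110 = 142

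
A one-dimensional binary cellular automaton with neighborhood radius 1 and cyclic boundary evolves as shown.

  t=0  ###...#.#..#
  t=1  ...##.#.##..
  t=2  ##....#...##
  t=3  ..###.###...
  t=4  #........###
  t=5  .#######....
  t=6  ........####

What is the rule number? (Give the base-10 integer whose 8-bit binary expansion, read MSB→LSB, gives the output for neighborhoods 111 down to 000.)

21

  nb ###: next=.  (t=0,i=0, bit7=0)
  nb ##.: next=.  (t=0,i=2, bit6=0)
  nb #.#: next=.  (t=0,i=7, bit5=0)
  nb #..: next=#  (t=0,i=3, bit4=1)
  nb .##: next=.  (t=0,i=11, bit3=0)
  nb .#.: next=#  (t=0,i=6, bit2=1)
  nb ..#: next=.  (t=0,i=5, bit1=0)
  nb ...: next=#  (t=0,i=4, bit0=1)
  bits 00010101 = 21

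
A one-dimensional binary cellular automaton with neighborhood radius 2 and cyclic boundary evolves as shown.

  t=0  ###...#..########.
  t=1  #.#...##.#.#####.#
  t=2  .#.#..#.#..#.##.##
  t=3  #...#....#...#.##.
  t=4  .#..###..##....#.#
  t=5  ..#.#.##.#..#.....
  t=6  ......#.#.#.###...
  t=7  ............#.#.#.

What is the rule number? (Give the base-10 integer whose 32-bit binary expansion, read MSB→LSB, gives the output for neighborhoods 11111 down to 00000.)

3737191376

  #####|#  b31=1 t=0,i=11
  ####.|#  b30=1 t=0,i=15
  ###.#|.  b29=0 t=0,i=16
  ###..|#  b28=1 t=0,i=2
  ##.##|#  b27=1 t=0,i=17
  ##.#.|#  b26=1 t=1,i=1
  ##..#|#  b25=1 t=4,i=7
  ##...|.  b24=0 t=0,i=3
  #.###|#  b23=1 t=0,i=0
  #.##.|#  b22=1 t=1,i=17
  #.#.#|.  b21=0 t=1,i=9
  #.#..|.  b20=0 t=1,i=2
  #..##|.  b19=0 t=0,i=8
  #..#.|.  b18=0 t=2,i=5
  #...#|.  b17=0 t=0,i=4
  #....|#  b16=1 t=3,i=6
  .####|.  b15=0 t=0,i=10
  .###.|.  b14=0 t=0,i=1
  .##.#|.  b13=0 t=1,i=0
  .##..|.  b12=0 t=4,i=10
  .#.##|.  b11=0 t=1,i=10
  .#.#.|.  b10=0 t=2,i=2
  .#..#|#  b9=1 t=0,i=7
  .#...|#  b8=1 t=1,i=3
  ..###|#  b7=1 t=0,i=9
  ..##.|#  b6=1 t=1,i=6
  ..#.#|.  b5=0 t=2,i=6
  ..#..|#  b4=1 t=0,i=6
  ...##|.  b3=0 t=1,i=5
  ...#.|.  b2=0 t=0,i=5
  ....#|.  b1=0 t=3,i=7
  .....|.  b0=0 t=5,i=15
  bits 11011110110000010000001111010000 = 3737191376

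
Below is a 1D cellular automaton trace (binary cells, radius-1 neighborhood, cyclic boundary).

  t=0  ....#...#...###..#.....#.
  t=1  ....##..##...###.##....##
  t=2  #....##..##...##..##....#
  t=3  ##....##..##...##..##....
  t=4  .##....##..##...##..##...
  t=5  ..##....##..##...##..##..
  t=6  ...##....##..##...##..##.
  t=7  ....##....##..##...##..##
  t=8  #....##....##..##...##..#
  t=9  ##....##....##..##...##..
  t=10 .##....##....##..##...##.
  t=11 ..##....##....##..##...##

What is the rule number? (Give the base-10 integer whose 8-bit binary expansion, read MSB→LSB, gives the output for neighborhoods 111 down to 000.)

212

  ### -> #   bit 7 = 1  t=0,i=13
  ##. -> #   bit 6 = 1  t=0,i=14
  #.# -> .   bit 5 = 0  t=1,i=16
  #.. -> #   bit 4 = 1  t=0,i=5
  .## -> .   bit 3 = 0  t=0,i=12
  .#. -> #   bit 2 = 1  t=0,i=4
  ..# -> .   bit 1 = 0  t=0,i=3
  ... -> .   bit 0 = 0  t=0,i=0
  bits 11010100 = 212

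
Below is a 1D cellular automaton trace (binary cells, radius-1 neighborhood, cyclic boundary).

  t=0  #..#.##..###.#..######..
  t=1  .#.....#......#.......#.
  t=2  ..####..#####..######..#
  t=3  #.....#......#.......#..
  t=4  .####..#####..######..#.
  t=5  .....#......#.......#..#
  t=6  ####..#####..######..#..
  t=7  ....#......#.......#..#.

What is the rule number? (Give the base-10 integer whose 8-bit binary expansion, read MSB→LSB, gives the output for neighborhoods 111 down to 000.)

17

  nb ###: next=.  (t=0,i=10, bit7=0)
  nb ##.: next=.  (t=0,i=6, bit6=0)
  nb #.#: next=.  (t=0,i=4, bit5=0)
  nb #..: next=#  (t=0,i=1, bit4=1)
  nb .##: next=.  (t=0,i=5, bit3=0)
  nb .#.: next=.  (t=0,i=0, bit2=0)
  nb ..#: next=.  (t=0,i=2, bit1=0)
  nb ...: next=#  (t=1,i=3, bit0=1)
  bits 00010001 = 17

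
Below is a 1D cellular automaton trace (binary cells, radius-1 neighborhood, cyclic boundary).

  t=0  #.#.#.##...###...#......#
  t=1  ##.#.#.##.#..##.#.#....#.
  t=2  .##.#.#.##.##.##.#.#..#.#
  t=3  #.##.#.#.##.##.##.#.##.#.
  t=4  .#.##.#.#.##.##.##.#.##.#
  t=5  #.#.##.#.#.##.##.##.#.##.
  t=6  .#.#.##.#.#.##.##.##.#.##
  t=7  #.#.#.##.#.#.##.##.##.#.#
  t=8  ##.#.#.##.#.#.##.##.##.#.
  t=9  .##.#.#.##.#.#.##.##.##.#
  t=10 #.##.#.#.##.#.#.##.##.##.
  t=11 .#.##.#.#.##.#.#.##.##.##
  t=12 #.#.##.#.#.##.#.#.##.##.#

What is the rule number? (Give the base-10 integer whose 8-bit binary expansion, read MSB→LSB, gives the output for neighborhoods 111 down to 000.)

114

  nb ###: next=.  (t=0,i=12, bit7=0)
  nb ##.: next=#  (t=0,i=0, bit6=1)
  nb #.#: next=#  (t=0,i=1, bit5=1)
  nb #..: next=#  (t=0,i=8, bit4=1)
  nb .##: next=.  (t=0,i=6, bit3=0)
  nb .#.: next=.  (t=0,i=2, bit2=0)
  nb ..#: next=#  (t=0,i=10, bit1=1)
  nb ...: next=.  (t=0,i=9, bit0=0)
  bits 01110010 = 114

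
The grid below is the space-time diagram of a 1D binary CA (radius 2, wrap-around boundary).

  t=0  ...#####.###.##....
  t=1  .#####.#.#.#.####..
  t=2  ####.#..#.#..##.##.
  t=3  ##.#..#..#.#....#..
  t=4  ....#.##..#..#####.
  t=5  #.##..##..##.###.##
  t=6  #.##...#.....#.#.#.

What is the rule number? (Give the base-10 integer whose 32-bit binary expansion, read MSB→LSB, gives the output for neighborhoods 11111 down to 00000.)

  nb #####: next=#  (t=0,i=5, bit31=1)
  nb ####.: next=.  (t=0,i=6, bit30=0)
  nb ###.#: next=#  (t=0,i=7, bit29=1)
  nb ###..: next=#  (t=1,i=16, bit28=1)
  nb ##.##: next=.  (t=0,i=8, bit27=0)
  nb ##.#.: next=.  (t=1,i=6, bit26=0)
  nb ##..#: next=.  (t=4,i=8, bit25=0)
  nb ##...: next=#  (t=0,i=15, bit24=1)
  nb #.###: next=#  (t=0,i=9, bit23=1)
  nb #.##.: next=#  (t=0,i=13, bit22=1)
  nb #.#.#: next=.  (t=1,i=7, bit21=0)
  nb #.#..: next=.  (t=2,i=5, bit20=0)
  nb #..##: next=.  (t=2,i=12, bit19=0)
  nb #..#.: next=.  (t=2,i=7, bit18=0)
  nb #...#: next=.  (t=1,i=18, bit17=0)
  nb #....: next=#  (t=0,i=16, bit16=1)
  nb .####: next=#  (t=0,i=4, bit15=1)
  nb .###.: next=.  (t=0,i=10, bit14=0)
  nb .##.#: next=.  (t=2,i=14, bit13=0)
  nb .##..: next=#  (t=0,i=14, bit12=1)
  nb .#.##: next=.  (t=1,i=12, bit11=0)
  nb .#.#.: next=#  (t=1,i=8, bit10=1)
  nb .#..#: next=#  (t=2,i=6, bit9=1)
  nb .#...: next=.  (t=3,i=12, bit8=0)
  nb ..###: next=#  (t=0,i=3, bit7=1)
  nb ..##.: next=.  (t=2,i=13, bit6=0)
  nb ..#.#: next=.  (t=2,i=8, bit5=0)
  nb ..#..: next=#  (t=3,i=6, bit4=1)
  nb ...##: next=#  (t=0,i=2, bit3=1)
  nb ...#.: next=#  (t=3,i=15, bit2=1)
  nb ....#: next=#  (t=0,i=1, bit1=1)
  nb .....: next=.  (t=0,i=0, bit0=0)
  bits 10110001110000011001011010011110 = 2982254238

2982254238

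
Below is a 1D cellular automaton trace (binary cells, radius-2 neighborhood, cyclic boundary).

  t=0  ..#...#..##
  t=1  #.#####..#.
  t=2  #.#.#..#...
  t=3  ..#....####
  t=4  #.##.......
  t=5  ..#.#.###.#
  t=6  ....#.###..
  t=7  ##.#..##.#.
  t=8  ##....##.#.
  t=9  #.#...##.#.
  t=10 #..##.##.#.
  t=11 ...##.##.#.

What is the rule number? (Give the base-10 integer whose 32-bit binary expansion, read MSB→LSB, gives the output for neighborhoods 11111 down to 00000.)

  ##### -> #   bit 31 = 1  t=1,i=4
  ####. -> .   bit 30 = 0  t=1,i=5
  ###.# -> #   bit 29 = 1  t=5,i=8
  ###.. -> .   bit 28 = 0  t=1,i=6
  ##.## -> .   bit 27 = 0  t=10,i=5
  ##.#. -> .   bit 26 = 0  t=5,i=9
  ##..# -> #   bit 25 = 1  t=0,i=0
  ##... -> #   bit 24 = 1  t=4,i=4
  #.### -> #   bit 23 = 1  t=1,i=2
  #.##. -> #   bit 22 = 1  t=4,i=2
  #.#.# -> #   bit 21 = 1  t=1,i=0
  #.#.. -> .   bit 20 = 0  t=2,i=4
  #..## -> .   bit 19 = 0  t=0,i=8
  #..#. -> .   bit 18 = 0  t=0,i=1
  #...# -> #   bit 17 = 1  t=0,i=4
  #.... -> .   bit 16 = 0  t=3,i=4
  .#### -> .   bit 15 = 0  t=1,i=3
  .###. -> #   bit 14 = 1  t=5,i=7
  .##.# -> #   bit 13 = 1  t=7,i=1
  .##.. -> .   bit 12 = 0  t=0,i=10
  .#.## -> .   bit 11 = 0  t=1,i=1
  .#.#. -> .   bit 10 = 0  t=1,i=10
  .#..# -> .   bit 9 = 0  t=0,i=7
  .#... -> #   bit 8 = 1  t=0,i=3
  ..### -> .   bit 7 = 0  t=3,i=7
  ..##. -> #   bit 6 = 1  t=0,i=9
  ..#.# -> .   bit 5 = 0  t=1,i=9
  ..#.. -> #   bit 4 = 1  t=0,i=2
  ...## -> .   bit 3 = 0  t=3,i=6
  ...#. -> #   bit 2 = 1  t=0,i=5
  ....# -> .   bit 1 = 0  t=3,i=5
  ..... -> #   bit 0 = 1  t=4,i=6
  bits 10100011111000100110000101010101 = 2749522261

2749522261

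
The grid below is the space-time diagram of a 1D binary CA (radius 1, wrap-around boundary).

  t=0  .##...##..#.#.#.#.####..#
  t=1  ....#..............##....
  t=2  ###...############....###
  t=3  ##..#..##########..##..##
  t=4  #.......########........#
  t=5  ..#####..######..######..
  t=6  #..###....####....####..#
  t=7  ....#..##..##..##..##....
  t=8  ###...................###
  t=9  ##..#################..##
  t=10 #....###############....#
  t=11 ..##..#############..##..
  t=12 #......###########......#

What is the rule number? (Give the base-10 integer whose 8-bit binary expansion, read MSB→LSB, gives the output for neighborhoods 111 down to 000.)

  ### -> #   bit 7 = 1  t=0,i=19
  ##. -> .   bit 6 = 0  t=0,i=2
  #.# -> .   bit 5 = 0  t=0,i=0
  #.. -> .   bit 4 = 0  t=0,i=3
  .## -> .   bit 3 = 0  t=0,i=1
  .#. -> .   bit 2 = 0  t=0,i=10
  ..# -> .   bit 1 = 0  t=0,i=5
  ... -> #   bit 0 = 1  t=0,i=4
  bits 10000001 = 129

129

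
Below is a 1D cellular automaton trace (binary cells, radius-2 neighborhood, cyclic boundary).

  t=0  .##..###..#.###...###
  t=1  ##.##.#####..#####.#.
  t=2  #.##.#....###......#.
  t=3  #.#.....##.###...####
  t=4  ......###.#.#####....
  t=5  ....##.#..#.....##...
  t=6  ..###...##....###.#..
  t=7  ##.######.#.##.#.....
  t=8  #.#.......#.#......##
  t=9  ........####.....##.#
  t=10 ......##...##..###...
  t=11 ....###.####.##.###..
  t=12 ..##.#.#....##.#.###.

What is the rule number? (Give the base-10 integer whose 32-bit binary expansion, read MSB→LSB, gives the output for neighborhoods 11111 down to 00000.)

  #####|.  b31=0 t=1,i=8
  ####.|.  b30=0 t=1,i=9
  ###.#|.  b29=0 t=0,i=20
  ###..|#  b28=1 t=0,i=7
  ##.##|#  b27=1 t=0,i=0
  ##.#.|.  b26=0 t=1,i=18
  ##..#|#  b25=1 t=0,i=3
  ##...|#  b24=1 t=0,i=15
  #.###|.  b23=0 t=0,i=12
  #.##.|#  b22=1 t=0,i=1
  #.#.#|#  b21=1 t=1,i=19
  #.#..|.  b20=0 t=2,i=5
  #..##|#  b19=1 t=0,i=4
  #..#.|#  b18=1 t=0,i=9
  #...#|#  b17=1 t=0,i=16
  #....|.  b16=0 t=2,i=7
  .####|.  b15=0 t=1,i=7
  .###.|#  b14=1 t=0,i=6
  .##.#|.  b13=0 t=1,i=1
  .##..|.  b12=0 t=0,i=2
  .#.##|.  b11=0 t=0,i=11
  .#.#.|#  b10=1 t=2,i=20
  .#..#|#  b9=1 t=5,i=8
  .#...|.  b8=0 t=2,i=6
  ..###|.  b7=0 t=0,i=5
  ..##.|#  b6=1 t=3,i=8
  ..#.#|#  b5=1 t=0,i=10
  ..#..|.  b4=0 t=5,i=10
  ...##|#  b3=1 t=0,i=17
  ...#.|#  b2=1 t=2,i=18
  ....#|#  b1=1 t=2,i=8
  .....|.  b0=0 t=2,i=15
  bits 00011011011011100100011001101110 = 460211822

460211822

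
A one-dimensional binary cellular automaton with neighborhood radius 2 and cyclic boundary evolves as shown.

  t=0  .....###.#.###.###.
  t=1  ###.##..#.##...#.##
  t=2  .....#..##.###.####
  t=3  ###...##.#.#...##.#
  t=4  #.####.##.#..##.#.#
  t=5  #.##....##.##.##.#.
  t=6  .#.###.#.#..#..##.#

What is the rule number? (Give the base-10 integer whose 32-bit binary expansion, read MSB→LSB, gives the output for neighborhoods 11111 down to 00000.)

  ##### -> .   bit 31 = 0  t=1,i=0
  ####. -> .   bit 30 = 0  t=1,i=1
  ###.# -> .   bit 29 = 0  t=0,i=7
  ###.. -> #   bit 28 = 1  t=0,i=17
  ##.## -> .   bit 27 = 0  t=0,i=14
  ##.#. -> #   bit 26 = 1  t=0,i=8
  ##..# -> .   bit 25 = 0  t=1,i=6
  ##... -> #   bit 24 = 1  t=0,i=18
  #.### -> #   bit 23 = 1  t=0,i=11
  #.##. -> .   bit 22 = 0  t=1,i=4
  #.#.# -> .   bit 21 = 0  t=0,i=9
  #.#.. -> .   bit 20 = 0  t=3,i=11
  #..## -> #   bit 19 = 1  t=2,i=7
  #..#. -> .   bit 18 = 0  t=1,i=7
  #...# -> #   bit 17 = 1  t=1,i=13
  #.... -> #   bit 16 = 1  t=0,i=0
  .#### -> #   bit 15 = 1  t=1,i=18
  .###. -> .   bit 14 = 0  t=0,i=6
  .##.# -> #   bit 13 = 1  t=2,i=9
  .##.. -> #   bit 12 = 1  t=1,i=5
  .#.## -> #   bit 11 = 1  t=0,i=10
  .#.#. -> #   bit 10 = 1  t=3,i=10
  .#..# -> #   bit 9 = 1  t=2,i=6
  .#... -> .   bit 8 = 0  t=3,i=12
  ..### -> #   bit 7 = 1  t=0,i=5
  ..##. -> .   bit 6 = 0  t=2,i=8
  ..#.# -> #   bit 5 = 1  t=1,i=8
  ..#.. -> .   bit 4 = 0  t=2,i=5
  ...## -> #   bit 3 = 1  t=0,i=4
  ...#. -> .   bit 2 = 0  t=1,i=14
  ....# -> .   bit 1 = 0  t=0,i=3
  ..... -> #   bit 0 = 1  t=0,i=1
  bits 00010101100010111011111010101001 = 361479849

361479849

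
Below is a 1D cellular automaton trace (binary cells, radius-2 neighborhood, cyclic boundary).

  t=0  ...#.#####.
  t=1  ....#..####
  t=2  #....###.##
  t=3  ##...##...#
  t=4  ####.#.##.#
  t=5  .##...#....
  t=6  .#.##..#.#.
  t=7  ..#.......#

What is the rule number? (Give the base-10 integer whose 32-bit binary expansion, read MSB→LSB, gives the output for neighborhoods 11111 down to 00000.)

  nb #####: next=#  (t=0,i=7, bit31=1)
  nb ####.: next=#  (t=0,i=8, bit30=1)
  nb ###.#: next=.  (t=2,i=7, bit29=0)
  nb ###..: next=#  (t=0,i=9, bit28=1)
  nb ##.##: next=.  (t=2,i=8, bit27=0)
  nb ##.#.: next=.  (t=4,i=4, bit26=0)
  nb ##..#: next=.  (t=6,i=5, bit25=0)
  nb ##...: next=#  (t=0,i=10, bit24=1)
  nb #.###: next=.  (t=0,i=5, bit23=0)
  nb #.##.: next=.  (t=4,i=7, bit22=0)
  nb #.#.#: next=.  (t=4,i=5, bit21=0)
  nb #.#..: next=.  (t=6,i=9, bit20=0)
  nb #..##: next=#  (t=1,i=6, bit19=1)
  nb #..#.: next=.  (t=6,i=0, bit18=0)
  nb #...#: next=#  (t=3,i=3, bit17=1)
  nb #....: next=.  (t=0,i=0, bit16=0)
  nb .####: next=.  (t=0,i=6, bit15=0)
  nb .###.: next=#  (t=2,i=6, bit14=1)
  nb .##.#: next=.  (t=4,i=8, bit13=0)
  nb .##..: next=.  (t=3,i=6, bit12=0)
  nb .#.##: next=#  (t=0,i=4, bit11=1)
  nb .#.#.: next=.  (t=6,i=8, bit10=0)
  nb .#..#: next=#  (t=1,i=5, bit9=1)
  nb .#...: next=#  (t=5,i=7, bit8=1)
  nb ..###: next=#  (t=1,i=7, bit7=1)
  nb ..##.: next=#  (t=3,i=5, bit6=1)
  nb ..#.#: next=.  (t=0,i=3, bit5=0)
  nb ..#..: next=.  (t=1,i=4, bit4=0)
  nb ...##: next=.  (t=2,i=4, bit3=0)
  nb ...#.: next=.  (t=0,i=2, bit2=0)
  nb ....#: next=.  (t=0,i=1, bit1=0)
  nb .....: next=#  (t=5,i=9, bit0=1)
  bits 11010001000010100100101111000001 = 3507112897

3507112897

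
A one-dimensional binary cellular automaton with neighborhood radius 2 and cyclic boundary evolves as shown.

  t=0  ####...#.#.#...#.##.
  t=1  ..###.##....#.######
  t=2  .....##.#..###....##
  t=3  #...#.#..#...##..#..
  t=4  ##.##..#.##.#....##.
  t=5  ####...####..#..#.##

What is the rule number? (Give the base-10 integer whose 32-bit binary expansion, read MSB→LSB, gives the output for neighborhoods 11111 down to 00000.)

1497377596

  ##### -> .   bit 31 = 0  t=1,i=16
  ####. -> #   bit 30 = 1  t=0,i=2
  ###.# -> .   bit 29 = 0  t=1,i=4
  ###.. -> #   bit 28 = 1  t=0,i=3
  ##.## -> #   bit 27 = 1  t=0,i=19
  ##.#. -> .   bit 26 = 0  t=2,i=7
  ##..# -> .   bit 25 = 0  t=1,i=0
  ##... -> #   bit 24 = 1  t=0,i=4
  #.### -> .   bit 23 = 0  t=0,i=0
  #.##. -> #   bit 22 = 1  t=0,i=17
  #.#.# -> .   bit 21 = 0  t=0,i=9
  #.#.. -> .   bit 20 = 0  t=0,i=11
  #..## -> .   bit 19 = 0  t=1,i=1
  #..#. -> .   bit 18 = 0  t=3,i=8
  #...# -> .   bit 17 = 0  t=0,i=5
  #.... -> .   bit 16 = 0  t=1,i=9
  .#### -> .   bit 15 = 0  t=0,i=1
  .###. -> .   bit 14 = 0  t=1,i=3
  .##.# -> #   bit 13 = 1  t=0,i=18
  .##.. -> .   bit 12 = 0  t=1,i=7
  .#.## -> #   bit 11 = 1  t=0,i=16
  .#.#. -> .   bit 10 = 0  t=0,i=8
  .#..# -> #   bit 9 = 1  t=2,i=9
  .#... -> #   bit 8 = 1  t=0,i=12
  ..### -> .   bit 7 = 0  t=1,i=2
  ..##. -> .   bit 6 = 0  t=2,i=5
  ..#.# -> #   bit 5 = 1  t=0,i=7
  ..#.. -> #   bit 4 = 1  t=3,i=0
  ...## -> #   bit 3 = 1  t=2,i=4
  ...#. -> #   bit 2 = 1  t=0,i=6
  ....# -> .   bit 1 = 0  t=1,i=10
  ..... -> .   bit 0 = 0  t=2,i=2
  bits 01011001010000000010101100111100 = 1497377596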